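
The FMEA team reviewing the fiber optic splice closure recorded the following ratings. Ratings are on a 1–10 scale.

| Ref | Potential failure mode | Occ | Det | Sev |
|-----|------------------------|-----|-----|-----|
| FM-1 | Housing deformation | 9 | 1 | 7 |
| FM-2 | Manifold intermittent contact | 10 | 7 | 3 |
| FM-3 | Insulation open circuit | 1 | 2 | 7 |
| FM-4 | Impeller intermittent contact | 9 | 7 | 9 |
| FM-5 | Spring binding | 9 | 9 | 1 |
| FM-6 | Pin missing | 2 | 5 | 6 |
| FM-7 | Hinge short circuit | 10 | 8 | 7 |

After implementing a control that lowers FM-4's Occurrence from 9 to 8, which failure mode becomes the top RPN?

RPN = Severity × Occurrence × Detection:
  FM-1: 7 × 9 × 1 = 63
  FM-2: 3 × 10 × 7 = 210
  FM-3: 7 × 1 × 2 = 14
  FM-4: 9 × 9 × 7 = 567
  FM-5: 1 × 9 × 9 = 81
  FM-6: 6 × 2 × 5 = 60
  FM-7: 7 × 10 × 8 = 560
After action: FM-4 → 9 × 8 × 7 = 504.
Revised RPNs: FM-7=560, FM-4=504, FM-2=210, FM-5=81, FM-1=63, FM-6=60, FM-3=14.
Highest is now FM-7 (560).

FM-7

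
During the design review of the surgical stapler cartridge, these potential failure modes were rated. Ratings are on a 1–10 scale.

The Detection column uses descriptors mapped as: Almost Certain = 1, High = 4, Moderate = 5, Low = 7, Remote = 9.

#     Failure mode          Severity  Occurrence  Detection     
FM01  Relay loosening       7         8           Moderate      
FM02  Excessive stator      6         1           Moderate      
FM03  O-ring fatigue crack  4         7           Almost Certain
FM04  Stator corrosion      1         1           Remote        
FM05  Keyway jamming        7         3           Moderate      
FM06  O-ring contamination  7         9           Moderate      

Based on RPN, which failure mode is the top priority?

FM06

RPN = Severity × Occurrence × Detection:
  FM01: 7 × 8 × 5 = 280
  FM02: 6 × 1 × 5 = 30
  FM03: 4 × 7 × 1 = 28
  FM04: 1 × 1 × 9 = 9
  FM05: 7 × 3 × 5 = 105
  FM06: 7 × 9 × 5 = 315
Highest RPN is 315 → FM06.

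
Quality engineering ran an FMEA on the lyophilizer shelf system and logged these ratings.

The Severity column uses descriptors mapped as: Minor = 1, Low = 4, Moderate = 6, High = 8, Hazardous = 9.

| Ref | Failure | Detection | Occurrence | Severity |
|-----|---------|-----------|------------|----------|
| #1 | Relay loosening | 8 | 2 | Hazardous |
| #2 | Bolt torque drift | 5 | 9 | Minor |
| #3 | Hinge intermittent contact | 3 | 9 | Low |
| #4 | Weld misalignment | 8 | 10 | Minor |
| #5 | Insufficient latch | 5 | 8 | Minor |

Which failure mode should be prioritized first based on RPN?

RPN = Severity × Occurrence × Detection:
  #1: 9 × 2 × 8 = 144
  #2: 1 × 9 × 5 = 45
  #3: 4 × 9 × 3 = 108
  #4: 1 × 10 × 8 = 80
  #5: 1 × 8 × 5 = 40
Highest RPN is 144 → #1.

#1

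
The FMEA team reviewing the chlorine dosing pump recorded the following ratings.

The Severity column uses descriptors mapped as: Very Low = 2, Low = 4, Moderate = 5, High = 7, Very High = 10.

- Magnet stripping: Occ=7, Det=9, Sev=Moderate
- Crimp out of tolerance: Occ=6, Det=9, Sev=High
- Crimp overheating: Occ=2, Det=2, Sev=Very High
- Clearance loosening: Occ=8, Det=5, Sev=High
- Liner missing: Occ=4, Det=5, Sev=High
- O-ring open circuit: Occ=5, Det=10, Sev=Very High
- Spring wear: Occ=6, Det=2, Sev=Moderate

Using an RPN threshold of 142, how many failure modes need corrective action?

4

RPN = Severity × Occurrence × Detection:
  Magnet stripping: 5 × 7 × 9 = 315
  Crimp out of tolerance: 7 × 6 × 9 = 378
  Crimp overheating: 10 × 2 × 2 = 40
  Clearance loosening: 7 × 8 × 5 = 280
  Liner missing: 7 × 4 × 5 = 140
  O-ring open circuit: 10 × 5 × 10 = 500
  Spring wear: 5 × 6 × 2 = 60
Modes with RPN ≥ 142: Magnet stripping (315), Crimp out of tolerance (378), Clearance loosening (280), O-ring open circuit (500) → 4.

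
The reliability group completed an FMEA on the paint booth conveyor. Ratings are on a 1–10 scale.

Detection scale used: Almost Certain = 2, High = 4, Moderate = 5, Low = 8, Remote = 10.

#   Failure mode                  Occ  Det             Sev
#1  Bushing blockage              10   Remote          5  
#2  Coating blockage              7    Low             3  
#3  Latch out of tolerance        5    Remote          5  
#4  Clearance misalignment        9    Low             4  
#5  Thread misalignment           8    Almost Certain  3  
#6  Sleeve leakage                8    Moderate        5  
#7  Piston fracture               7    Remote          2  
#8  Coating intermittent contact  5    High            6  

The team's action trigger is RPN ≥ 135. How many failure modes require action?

RPN = Severity × Occurrence × Detection:
  #1: 5 × 10 × 10 = 500
  #2: 3 × 7 × 8 = 168
  #3: 5 × 5 × 10 = 250
  #4: 4 × 9 × 8 = 288
  #5: 3 × 8 × 2 = 48
  #6: 5 × 8 × 5 = 200
  #7: 2 × 7 × 10 = 140
  #8: 6 × 5 × 4 = 120
Modes with RPN ≥ 135: #1 (500), #2 (168), #3 (250), #4 (288), #6 (200), #7 (140) → 6.

6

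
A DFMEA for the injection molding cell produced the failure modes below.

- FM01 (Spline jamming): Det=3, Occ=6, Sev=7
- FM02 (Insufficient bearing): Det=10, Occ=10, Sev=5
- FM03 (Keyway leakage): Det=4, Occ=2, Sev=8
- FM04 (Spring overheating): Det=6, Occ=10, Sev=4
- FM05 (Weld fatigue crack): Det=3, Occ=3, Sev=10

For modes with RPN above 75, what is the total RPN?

956

RPN = Severity × Occurrence × Detection:
  FM01: 7 × 6 × 3 = 126
  FM02: 5 × 10 × 10 = 500
  FM03: 8 × 2 × 4 = 64
  FM04: 4 × 10 × 6 = 240
  FM05: 10 × 3 × 3 = 90
RPN > 75: FM01 (126), FM02 (500), FM04 (240), FM05 (90).
Sum: 126 + 500 + 240 + 90 = 956.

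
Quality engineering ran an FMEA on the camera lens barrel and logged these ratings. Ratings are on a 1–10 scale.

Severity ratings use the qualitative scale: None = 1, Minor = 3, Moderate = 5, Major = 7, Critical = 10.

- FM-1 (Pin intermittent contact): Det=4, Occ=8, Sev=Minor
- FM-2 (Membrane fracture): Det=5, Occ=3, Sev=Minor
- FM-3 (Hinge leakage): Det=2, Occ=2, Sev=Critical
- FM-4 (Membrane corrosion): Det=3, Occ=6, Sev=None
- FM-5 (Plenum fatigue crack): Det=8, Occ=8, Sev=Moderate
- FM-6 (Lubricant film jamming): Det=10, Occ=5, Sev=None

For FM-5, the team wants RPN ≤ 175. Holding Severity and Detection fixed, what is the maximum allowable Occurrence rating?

FM-5: S=5, O=8, D=8 → current RPN = 320.
Fixed product = 40. Need 40 × O ≤ 175, so O ≤ 175/40 = 4.38.
Maximum integer Occurrence rating = 4 (gives RPN 160; O=5 would give 200 > 175).

4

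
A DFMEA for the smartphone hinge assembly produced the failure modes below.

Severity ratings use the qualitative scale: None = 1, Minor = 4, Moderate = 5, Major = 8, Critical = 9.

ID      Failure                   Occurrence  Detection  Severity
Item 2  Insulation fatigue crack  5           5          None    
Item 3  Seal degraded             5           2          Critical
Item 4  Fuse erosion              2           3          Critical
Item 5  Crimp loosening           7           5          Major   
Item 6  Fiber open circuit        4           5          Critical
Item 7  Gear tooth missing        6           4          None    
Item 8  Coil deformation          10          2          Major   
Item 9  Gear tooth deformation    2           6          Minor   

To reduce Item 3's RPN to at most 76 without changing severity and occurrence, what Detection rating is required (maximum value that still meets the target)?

1

Item 3: S=9, O=5, D=2 → current RPN = 90.
Fixed product = 45. Need 45 × D ≤ 76, so D ≤ 76/45 = 1.69.
Maximum integer Detection rating = 1 (gives RPN 45; D=2 would give 90 > 76).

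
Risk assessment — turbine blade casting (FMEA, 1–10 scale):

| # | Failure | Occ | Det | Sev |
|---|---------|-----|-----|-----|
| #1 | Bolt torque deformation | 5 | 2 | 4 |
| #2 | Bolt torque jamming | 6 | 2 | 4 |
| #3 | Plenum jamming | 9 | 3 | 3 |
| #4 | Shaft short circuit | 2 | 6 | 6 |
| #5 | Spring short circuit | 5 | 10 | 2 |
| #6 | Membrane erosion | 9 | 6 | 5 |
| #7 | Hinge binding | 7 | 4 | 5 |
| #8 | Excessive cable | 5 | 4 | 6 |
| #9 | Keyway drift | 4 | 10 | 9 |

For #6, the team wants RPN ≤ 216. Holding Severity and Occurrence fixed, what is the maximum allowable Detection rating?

#6: S=5, O=9, D=6 → current RPN = 270.
Fixed product = 45. Need 45 × D ≤ 216, so D ≤ 216/45 = 4.80.
Maximum integer Detection rating = 4 (gives RPN 180; D=5 would give 225 > 216).

4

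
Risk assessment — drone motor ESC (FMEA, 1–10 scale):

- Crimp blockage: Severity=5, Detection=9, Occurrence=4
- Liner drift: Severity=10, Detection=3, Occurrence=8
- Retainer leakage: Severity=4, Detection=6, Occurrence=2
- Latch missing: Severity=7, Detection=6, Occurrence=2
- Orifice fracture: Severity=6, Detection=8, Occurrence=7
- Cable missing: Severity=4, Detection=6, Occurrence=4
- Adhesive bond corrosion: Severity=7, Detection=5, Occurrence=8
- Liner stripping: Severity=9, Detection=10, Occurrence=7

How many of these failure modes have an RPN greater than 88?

6

RPN = Severity × Occurrence × Detection:
  Crimp blockage: 5 × 4 × 9 = 180
  Liner drift: 10 × 8 × 3 = 240
  Retainer leakage: 4 × 2 × 6 = 48
  Latch missing: 7 × 2 × 6 = 84
  Orifice fracture: 6 × 7 × 8 = 336
  Cable missing: 4 × 4 × 6 = 96
  Adhesive bond corrosion: 7 × 8 × 5 = 280
  Liner stripping: 9 × 7 × 10 = 630
Modes with RPN > 88: Crimp blockage (180), Liner drift (240), Orifice fracture (336), Cable missing (96), Adhesive bond corrosion (280), Liner stripping (630) → 6.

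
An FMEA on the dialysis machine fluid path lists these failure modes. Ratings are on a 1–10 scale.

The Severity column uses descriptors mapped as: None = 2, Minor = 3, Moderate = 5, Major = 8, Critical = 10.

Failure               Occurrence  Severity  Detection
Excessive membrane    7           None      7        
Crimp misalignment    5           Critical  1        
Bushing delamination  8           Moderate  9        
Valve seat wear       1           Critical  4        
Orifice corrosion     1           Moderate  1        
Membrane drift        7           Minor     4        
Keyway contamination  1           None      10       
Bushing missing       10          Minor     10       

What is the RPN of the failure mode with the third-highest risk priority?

RPN = Severity × Occurrence × Detection:
  Excessive membrane: 2 × 7 × 7 = 98
  Crimp misalignment: 10 × 5 × 1 = 50
  Bushing delamination: 5 × 8 × 9 = 360
  Valve seat wear: 10 × 1 × 4 = 40
  Orifice corrosion: 5 × 1 × 1 = 5
  Membrane drift: 3 × 7 × 4 = 84
  Keyway contamination: 2 × 1 × 10 = 20
  Bushing missing: 3 × 10 × 10 = 300
Sorted descending: 360, 300, 98, 84, 50, 40, 20, 5.
The third-highest RPN is 98 (Excessive membrane).

98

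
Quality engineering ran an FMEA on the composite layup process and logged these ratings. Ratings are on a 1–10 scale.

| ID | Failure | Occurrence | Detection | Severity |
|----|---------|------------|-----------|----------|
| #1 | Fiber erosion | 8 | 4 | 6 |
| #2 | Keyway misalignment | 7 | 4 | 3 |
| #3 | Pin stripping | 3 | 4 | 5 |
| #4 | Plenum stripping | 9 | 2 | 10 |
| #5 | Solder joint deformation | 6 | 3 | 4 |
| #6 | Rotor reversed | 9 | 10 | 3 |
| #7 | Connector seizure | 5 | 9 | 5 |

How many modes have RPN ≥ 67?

6

RPN = Severity × Occurrence × Detection:
  #1: 6 × 8 × 4 = 192
  #2: 3 × 7 × 4 = 84
  #3: 5 × 3 × 4 = 60
  #4: 10 × 9 × 2 = 180
  #5: 4 × 6 × 3 = 72
  #6: 3 × 9 × 10 = 270
  #7: 5 × 5 × 9 = 225
Modes with RPN ≥ 67: #1 (192), #2 (84), #4 (180), #5 (72), #6 (270), #7 (225) → 6.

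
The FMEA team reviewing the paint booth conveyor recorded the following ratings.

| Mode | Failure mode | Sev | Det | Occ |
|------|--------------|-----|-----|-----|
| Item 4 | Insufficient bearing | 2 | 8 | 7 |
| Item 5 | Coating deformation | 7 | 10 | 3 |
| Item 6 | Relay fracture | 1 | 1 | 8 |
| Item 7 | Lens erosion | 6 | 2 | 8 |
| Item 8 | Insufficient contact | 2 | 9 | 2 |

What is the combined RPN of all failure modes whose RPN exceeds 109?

RPN = Severity × Occurrence × Detection:
  Item 4: 2 × 7 × 8 = 112
  Item 5: 7 × 3 × 10 = 210
  Item 6: 1 × 8 × 1 = 8
  Item 7: 6 × 8 × 2 = 96
  Item 8: 2 × 2 × 9 = 36
RPN > 109: Item 4 (112), Item 5 (210).
Sum: 112 + 210 = 322.

322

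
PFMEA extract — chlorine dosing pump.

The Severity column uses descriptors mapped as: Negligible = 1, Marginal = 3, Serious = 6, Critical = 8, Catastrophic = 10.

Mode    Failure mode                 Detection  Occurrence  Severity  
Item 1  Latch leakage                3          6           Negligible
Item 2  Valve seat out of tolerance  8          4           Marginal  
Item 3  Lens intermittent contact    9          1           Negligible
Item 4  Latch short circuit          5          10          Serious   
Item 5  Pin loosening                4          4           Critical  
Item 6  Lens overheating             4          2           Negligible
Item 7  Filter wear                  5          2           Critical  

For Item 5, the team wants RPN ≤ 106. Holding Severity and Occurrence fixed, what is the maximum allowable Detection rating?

3

Item 5: S=8, O=4, D=4 → current RPN = 128.
Fixed product = 32. Need 32 × D ≤ 106, so D ≤ 106/32 = 3.31.
Maximum integer Detection rating = 3 (gives RPN 96; D=4 would give 128 > 106).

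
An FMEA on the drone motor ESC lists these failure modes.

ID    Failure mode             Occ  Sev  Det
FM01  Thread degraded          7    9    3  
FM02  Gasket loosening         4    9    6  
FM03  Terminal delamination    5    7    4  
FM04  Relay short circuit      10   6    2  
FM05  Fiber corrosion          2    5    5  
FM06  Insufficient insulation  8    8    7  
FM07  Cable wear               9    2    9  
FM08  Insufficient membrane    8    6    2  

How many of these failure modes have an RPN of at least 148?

4

RPN = Severity × Occurrence × Detection:
  FM01: 9 × 7 × 3 = 189
  FM02: 9 × 4 × 6 = 216
  FM03: 7 × 5 × 4 = 140
  FM04: 6 × 10 × 2 = 120
  FM05: 5 × 2 × 5 = 50
  FM06: 8 × 8 × 7 = 448
  FM07: 2 × 9 × 9 = 162
  FM08: 6 × 8 × 2 = 96
Modes with RPN ≥ 148: FM01 (189), FM02 (216), FM06 (448), FM07 (162) → 4.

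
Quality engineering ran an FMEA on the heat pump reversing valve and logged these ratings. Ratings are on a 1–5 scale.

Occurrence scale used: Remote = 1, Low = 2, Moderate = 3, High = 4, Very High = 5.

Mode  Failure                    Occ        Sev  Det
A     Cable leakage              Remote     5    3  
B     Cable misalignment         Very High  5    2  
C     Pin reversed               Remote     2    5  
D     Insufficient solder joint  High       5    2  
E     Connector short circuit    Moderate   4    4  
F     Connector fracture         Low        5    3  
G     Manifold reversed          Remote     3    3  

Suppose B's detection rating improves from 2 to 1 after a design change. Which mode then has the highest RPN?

E

RPN = Severity × Occurrence × Detection:
  A: 5 × 1 × 3 = 15
  B: 5 × 5 × 2 = 50
  C: 2 × 1 × 5 = 10
  D: 5 × 4 × 2 = 40
  E: 4 × 3 × 4 = 48
  F: 5 × 2 × 3 = 30
  G: 3 × 1 × 3 = 9
After action: B → 5 × 5 × 1 = 25.
Revised RPNs: E=48, D=40, F=30, B=25, A=15, C=10, G=9.
Highest is now E (48).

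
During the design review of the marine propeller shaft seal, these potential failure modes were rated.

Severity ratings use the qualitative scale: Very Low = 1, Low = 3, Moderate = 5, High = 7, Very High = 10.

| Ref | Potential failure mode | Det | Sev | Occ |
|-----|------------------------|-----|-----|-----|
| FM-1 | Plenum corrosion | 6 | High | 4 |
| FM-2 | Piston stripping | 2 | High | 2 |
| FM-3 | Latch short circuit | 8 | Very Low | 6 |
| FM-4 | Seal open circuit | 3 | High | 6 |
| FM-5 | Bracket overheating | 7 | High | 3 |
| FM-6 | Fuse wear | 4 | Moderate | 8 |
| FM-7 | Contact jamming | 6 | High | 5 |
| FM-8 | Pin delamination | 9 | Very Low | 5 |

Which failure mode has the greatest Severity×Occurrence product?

FM-4

Criticality = Severity × Occurrence:
  FM-1: 7 × 4 = 28
  FM-2: 7 × 2 = 14
  FM-3: 1 × 6 = 6
  FM-4: 7 × 6 = 42
  FM-5: 7 × 3 = 21
  FM-6: 5 × 8 = 40
  FM-7: 7 × 5 = 35
  FM-8: 1 × 5 = 5
Highest criticality is 42 → FM-4.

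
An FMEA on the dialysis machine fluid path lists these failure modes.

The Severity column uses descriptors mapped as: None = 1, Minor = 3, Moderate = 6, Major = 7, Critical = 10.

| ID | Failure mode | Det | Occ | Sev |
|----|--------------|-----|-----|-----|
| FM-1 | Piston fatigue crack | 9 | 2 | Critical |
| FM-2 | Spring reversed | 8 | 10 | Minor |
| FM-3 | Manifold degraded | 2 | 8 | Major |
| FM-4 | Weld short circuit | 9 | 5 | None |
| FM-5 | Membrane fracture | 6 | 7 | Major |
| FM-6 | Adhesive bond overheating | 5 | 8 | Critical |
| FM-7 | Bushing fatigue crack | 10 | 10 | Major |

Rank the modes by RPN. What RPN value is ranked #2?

RPN = Severity × Occurrence × Detection:
  FM-1: 10 × 2 × 9 = 180
  FM-2: 3 × 10 × 8 = 240
  FM-3: 7 × 8 × 2 = 112
  FM-4: 1 × 5 × 9 = 45
  FM-5: 7 × 7 × 6 = 294
  FM-6: 10 × 8 × 5 = 400
  FM-7: 7 × 10 × 10 = 700
Sorted descending: 700, 400, 294, 240, 180, 112, 45.
The second-highest RPN is 400 (FM-6).

400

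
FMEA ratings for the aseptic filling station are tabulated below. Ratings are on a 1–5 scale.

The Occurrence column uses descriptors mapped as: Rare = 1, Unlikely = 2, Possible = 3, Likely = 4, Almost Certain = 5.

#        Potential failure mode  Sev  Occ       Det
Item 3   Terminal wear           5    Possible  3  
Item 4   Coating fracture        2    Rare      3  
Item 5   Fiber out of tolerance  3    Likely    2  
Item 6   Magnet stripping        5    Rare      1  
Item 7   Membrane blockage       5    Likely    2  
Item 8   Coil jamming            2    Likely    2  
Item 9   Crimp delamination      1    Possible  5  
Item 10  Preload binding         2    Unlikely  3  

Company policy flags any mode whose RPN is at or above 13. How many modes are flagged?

5

RPN = Severity × Occurrence × Detection:
  Item 3: 5 × 3 × 3 = 45
  Item 4: 2 × 1 × 3 = 6
  Item 5: 3 × 4 × 2 = 24
  Item 6: 5 × 1 × 1 = 5
  Item 7: 5 × 4 × 2 = 40
  Item 8: 2 × 4 × 2 = 16
  Item 9: 1 × 3 × 5 = 15
  Item 10: 2 × 2 × 3 = 12
Modes with RPN ≥ 13: Item 3 (45), Item 5 (24), Item 7 (40), Item 8 (16), Item 9 (15) → 5.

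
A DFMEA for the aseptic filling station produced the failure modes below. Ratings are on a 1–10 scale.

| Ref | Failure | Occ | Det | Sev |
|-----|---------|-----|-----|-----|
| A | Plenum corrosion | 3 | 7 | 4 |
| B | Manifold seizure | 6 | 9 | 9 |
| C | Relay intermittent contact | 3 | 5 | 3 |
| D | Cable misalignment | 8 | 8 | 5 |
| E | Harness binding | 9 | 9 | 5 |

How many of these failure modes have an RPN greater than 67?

RPN = Severity × Occurrence × Detection:
  A: 4 × 3 × 7 = 84
  B: 9 × 6 × 9 = 486
  C: 3 × 3 × 5 = 45
  D: 5 × 8 × 8 = 320
  E: 5 × 9 × 9 = 405
Modes with RPN > 67: A (84), B (486), D (320), E (405) → 4.

4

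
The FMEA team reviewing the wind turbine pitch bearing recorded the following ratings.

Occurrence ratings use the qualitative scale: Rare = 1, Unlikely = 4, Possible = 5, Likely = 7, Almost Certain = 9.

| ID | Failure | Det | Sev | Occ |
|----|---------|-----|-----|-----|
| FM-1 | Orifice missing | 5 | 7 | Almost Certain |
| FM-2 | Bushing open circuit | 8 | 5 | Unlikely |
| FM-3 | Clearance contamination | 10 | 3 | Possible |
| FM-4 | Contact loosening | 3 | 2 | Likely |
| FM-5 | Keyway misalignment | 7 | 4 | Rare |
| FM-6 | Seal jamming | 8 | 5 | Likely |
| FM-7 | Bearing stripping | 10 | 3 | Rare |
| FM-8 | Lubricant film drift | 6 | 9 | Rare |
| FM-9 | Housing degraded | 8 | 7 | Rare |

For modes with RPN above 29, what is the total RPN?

1087

RPN = Severity × Occurrence × Detection:
  FM-1: 7 × 9 × 5 = 315
  FM-2: 5 × 4 × 8 = 160
  FM-3: 3 × 5 × 10 = 150
  FM-4: 2 × 7 × 3 = 42
  FM-5: 4 × 1 × 7 = 28
  FM-6: 5 × 7 × 8 = 280
  FM-7: 3 × 1 × 10 = 30
  FM-8: 9 × 1 × 6 = 54
  FM-9: 7 × 1 × 8 = 56
RPN > 29: FM-1 (315), FM-2 (160), FM-3 (150), FM-4 (42), FM-6 (280), FM-7 (30), FM-8 (54), FM-9 (56).
Sum: 315 + 160 + 150 + 42 + 280 + 30 + 54 + 56 = 1087.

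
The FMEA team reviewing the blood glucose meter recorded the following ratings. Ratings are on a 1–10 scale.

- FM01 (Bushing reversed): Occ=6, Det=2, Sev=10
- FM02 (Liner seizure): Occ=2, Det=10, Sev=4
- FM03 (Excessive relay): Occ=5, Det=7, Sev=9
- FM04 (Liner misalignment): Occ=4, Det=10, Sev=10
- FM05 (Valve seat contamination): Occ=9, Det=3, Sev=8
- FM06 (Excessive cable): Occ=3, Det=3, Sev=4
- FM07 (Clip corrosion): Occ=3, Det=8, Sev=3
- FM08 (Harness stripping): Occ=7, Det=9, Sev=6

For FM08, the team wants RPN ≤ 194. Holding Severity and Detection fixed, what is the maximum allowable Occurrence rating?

FM08: S=6, O=7, D=9 → current RPN = 378.
Fixed product = 54. Need 54 × O ≤ 194, so O ≤ 194/54 = 3.59.
Maximum integer Occurrence rating = 3 (gives RPN 162; O=4 would give 216 > 194).

3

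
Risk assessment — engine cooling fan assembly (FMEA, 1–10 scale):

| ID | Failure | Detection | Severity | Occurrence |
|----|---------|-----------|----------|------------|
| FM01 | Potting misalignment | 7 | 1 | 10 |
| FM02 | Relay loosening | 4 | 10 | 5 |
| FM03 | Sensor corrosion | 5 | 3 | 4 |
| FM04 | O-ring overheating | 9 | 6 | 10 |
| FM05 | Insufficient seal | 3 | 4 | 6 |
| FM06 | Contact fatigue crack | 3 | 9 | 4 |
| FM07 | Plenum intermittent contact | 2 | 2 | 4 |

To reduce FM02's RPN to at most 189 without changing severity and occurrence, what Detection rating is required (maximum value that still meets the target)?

3

FM02: S=10, O=5, D=4 → current RPN = 200.
Fixed product = 50. Need 50 × D ≤ 189, so D ≤ 189/50 = 3.78.
Maximum integer Detection rating = 3 (gives RPN 150; D=4 would give 200 > 189).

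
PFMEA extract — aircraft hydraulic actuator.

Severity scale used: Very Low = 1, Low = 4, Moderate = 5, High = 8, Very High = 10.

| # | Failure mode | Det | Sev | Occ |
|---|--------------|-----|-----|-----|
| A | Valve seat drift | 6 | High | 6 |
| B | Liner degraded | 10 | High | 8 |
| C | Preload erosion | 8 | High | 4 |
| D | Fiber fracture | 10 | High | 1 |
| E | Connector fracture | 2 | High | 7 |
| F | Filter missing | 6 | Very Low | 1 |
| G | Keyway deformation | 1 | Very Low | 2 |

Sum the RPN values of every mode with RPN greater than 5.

1382

RPN = Severity × Occurrence × Detection:
  A: 8 × 6 × 6 = 288
  B: 8 × 8 × 10 = 640
  C: 8 × 4 × 8 = 256
  D: 8 × 1 × 10 = 80
  E: 8 × 7 × 2 = 112
  F: 1 × 1 × 6 = 6
  G: 1 × 2 × 1 = 2
RPN > 5: A (288), B (640), C (256), D (80), E (112), F (6).
Sum: 288 + 640 + 256 + 80 + 112 + 6 = 1382.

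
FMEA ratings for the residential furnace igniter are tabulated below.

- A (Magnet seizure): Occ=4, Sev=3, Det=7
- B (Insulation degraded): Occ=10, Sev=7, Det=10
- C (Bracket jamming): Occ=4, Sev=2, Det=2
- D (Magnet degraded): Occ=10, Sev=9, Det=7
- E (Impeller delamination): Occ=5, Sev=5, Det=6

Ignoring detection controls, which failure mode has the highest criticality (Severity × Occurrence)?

Criticality = Severity × Occurrence:
  A: 3 × 4 = 12
  B: 7 × 10 = 70
  C: 2 × 4 = 8
  D: 9 × 10 = 90
  E: 5 × 5 = 25
Highest criticality is 90 → D.

D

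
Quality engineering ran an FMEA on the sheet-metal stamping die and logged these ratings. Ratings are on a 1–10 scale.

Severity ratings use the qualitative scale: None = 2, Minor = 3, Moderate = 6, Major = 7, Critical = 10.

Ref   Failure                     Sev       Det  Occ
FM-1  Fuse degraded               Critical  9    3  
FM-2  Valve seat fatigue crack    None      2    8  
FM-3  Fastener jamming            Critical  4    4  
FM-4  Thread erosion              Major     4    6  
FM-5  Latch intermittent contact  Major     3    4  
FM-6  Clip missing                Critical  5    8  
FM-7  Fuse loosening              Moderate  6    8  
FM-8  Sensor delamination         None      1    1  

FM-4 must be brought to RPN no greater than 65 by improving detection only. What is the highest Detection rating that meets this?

FM-4: S=7, O=6, D=4 → current RPN = 168.
Fixed product = 42. Need 42 × D ≤ 65, so D ≤ 65/42 = 1.55.
Maximum integer Detection rating = 1 (gives RPN 42; D=2 would give 84 > 65).

1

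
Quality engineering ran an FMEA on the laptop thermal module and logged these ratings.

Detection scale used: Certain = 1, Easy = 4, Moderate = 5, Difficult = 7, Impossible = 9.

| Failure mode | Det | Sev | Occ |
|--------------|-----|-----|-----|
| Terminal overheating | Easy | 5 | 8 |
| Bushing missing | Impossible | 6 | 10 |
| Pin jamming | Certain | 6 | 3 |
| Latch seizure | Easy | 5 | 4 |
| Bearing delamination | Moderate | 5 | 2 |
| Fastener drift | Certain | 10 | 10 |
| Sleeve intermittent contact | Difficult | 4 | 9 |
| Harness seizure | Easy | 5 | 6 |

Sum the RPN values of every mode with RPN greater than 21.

1302

RPN = Severity × Occurrence × Detection:
  Terminal overheating: 5 × 8 × 4 = 160
  Bushing missing: 6 × 10 × 9 = 540
  Pin jamming: 6 × 3 × 1 = 18
  Latch seizure: 5 × 4 × 4 = 80
  Bearing delamination: 5 × 2 × 5 = 50
  Fastener drift: 10 × 10 × 1 = 100
  Sleeve intermittent contact: 4 × 9 × 7 = 252
  Harness seizure: 5 × 6 × 4 = 120
RPN > 21: Terminal overheating (160), Bushing missing (540), Latch seizure (80), Bearing delamination (50), Fastener drift (100), Sleeve intermittent contact (252), Harness seizure (120).
Sum: 160 + 540 + 80 + 50 + 100 + 252 + 120 = 1302.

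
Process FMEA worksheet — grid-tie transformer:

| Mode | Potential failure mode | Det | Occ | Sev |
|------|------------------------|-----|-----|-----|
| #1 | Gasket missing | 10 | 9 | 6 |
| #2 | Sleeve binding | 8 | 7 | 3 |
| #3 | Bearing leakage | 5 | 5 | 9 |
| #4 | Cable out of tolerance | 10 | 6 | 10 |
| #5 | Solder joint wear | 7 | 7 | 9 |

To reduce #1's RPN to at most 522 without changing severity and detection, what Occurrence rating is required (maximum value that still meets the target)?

8

#1: S=6, O=9, D=10 → current RPN = 540.
Fixed product = 60. Need 60 × O ≤ 522, so O ≤ 522/60 = 8.70.
Maximum integer Occurrence rating = 8 (gives RPN 480; O=9 would give 540 > 522).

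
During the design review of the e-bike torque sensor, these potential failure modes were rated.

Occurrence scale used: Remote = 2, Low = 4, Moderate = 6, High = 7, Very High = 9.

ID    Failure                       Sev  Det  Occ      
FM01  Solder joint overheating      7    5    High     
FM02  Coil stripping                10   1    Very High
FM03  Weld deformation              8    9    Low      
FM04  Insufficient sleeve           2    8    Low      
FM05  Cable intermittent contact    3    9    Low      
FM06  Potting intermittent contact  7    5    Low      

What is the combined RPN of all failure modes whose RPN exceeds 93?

RPN = Severity × Occurrence × Detection:
  FM01: 7 × 7 × 5 = 245
  FM02: 10 × 9 × 1 = 90
  FM03: 8 × 4 × 9 = 288
  FM04: 2 × 4 × 8 = 64
  FM05: 3 × 4 × 9 = 108
  FM06: 7 × 4 × 5 = 140
RPN > 93: FM01 (245), FM03 (288), FM05 (108), FM06 (140).
Sum: 245 + 288 + 108 + 140 = 781.

781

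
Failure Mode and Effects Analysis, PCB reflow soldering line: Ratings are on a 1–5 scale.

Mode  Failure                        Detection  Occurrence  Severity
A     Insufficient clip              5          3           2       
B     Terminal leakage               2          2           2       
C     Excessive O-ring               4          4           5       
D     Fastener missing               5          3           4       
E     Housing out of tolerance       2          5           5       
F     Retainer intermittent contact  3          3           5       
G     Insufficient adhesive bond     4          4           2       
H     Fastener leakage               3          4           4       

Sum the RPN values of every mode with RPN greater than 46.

238

RPN = Severity × Occurrence × Detection:
  A: 2 × 3 × 5 = 30
  B: 2 × 2 × 2 = 8
  C: 5 × 4 × 4 = 80
  D: 4 × 3 × 5 = 60
  E: 5 × 5 × 2 = 50
  F: 5 × 3 × 3 = 45
  G: 2 × 4 × 4 = 32
  H: 4 × 4 × 3 = 48
RPN > 46: C (80), D (60), E (50), H (48).
Sum: 80 + 60 + 50 + 48 = 238.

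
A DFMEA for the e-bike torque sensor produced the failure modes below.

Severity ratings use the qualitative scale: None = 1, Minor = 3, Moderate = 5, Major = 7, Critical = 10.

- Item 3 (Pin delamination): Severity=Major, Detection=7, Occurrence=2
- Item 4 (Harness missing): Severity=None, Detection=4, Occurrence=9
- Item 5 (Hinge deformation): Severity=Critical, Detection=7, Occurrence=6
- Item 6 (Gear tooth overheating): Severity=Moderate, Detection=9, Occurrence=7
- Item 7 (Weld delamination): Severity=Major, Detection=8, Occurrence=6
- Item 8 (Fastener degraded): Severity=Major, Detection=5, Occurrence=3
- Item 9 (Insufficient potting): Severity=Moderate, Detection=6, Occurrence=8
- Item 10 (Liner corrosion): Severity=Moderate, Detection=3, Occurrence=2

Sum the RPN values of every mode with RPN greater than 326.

RPN = Severity × Occurrence × Detection:
  Item 3: 7 × 2 × 7 = 98
  Item 4: 1 × 9 × 4 = 36
  Item 5: 10 × 6 × 7 = 420
  Item 6: 5 × 7 × 9 = 315
  Item 7: 7 × 6 × 8 = 336
  Item 8: 7 × 3 × 5 = 105
  Item 9: 5 × 8 × 6 = 240
  Item 10: 5 × 2 × 3 = 30
RPN > 326: Item 5 (420), Item 7 (336).
Sum: 420 + 336 = 756.

756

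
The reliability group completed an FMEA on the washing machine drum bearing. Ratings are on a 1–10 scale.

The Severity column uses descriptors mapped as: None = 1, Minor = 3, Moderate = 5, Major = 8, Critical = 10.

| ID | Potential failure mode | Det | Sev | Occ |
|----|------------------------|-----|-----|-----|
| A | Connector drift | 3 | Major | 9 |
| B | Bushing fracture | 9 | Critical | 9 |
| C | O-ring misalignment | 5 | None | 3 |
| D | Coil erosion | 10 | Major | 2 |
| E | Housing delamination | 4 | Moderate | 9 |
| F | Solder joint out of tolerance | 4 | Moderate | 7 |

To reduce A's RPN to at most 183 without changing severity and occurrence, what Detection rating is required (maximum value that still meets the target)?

A: S=8, O=9, D=3 → current RPN = 216.
Fixed product = 72. Need 72 × D ≤ 183, so D ≤ 183/72 = 2.54.
Maximum integer Detection rating = 2 (gives RPN 144; D=3 would give 216 > 183).

2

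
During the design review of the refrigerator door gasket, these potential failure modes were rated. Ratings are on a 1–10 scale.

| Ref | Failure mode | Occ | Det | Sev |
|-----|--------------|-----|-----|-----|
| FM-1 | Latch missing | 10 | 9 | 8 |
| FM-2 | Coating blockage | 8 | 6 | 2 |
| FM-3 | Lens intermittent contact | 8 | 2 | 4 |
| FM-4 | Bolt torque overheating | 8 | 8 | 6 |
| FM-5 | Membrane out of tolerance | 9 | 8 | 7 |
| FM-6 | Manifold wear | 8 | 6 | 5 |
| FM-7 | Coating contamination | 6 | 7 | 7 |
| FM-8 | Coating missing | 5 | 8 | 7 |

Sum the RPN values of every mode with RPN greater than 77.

RPN = Severity × Occurrence × Detection:
  FM-1: 8 × 10 × 9 = 720
  FM-2: 2 × 8 × 6 = 96
  FM-3: 4 × 8 × 2 = 64
  FM-4: 6 × 8 × 8 = 384
  FM-5: 7 × 9 × 8 = 504
  FM-6: 5 × 8 × 6 = 240
  FM-7: 7 × 6 × 7 = 294
  FM-8: 7 × 5 × 8 = 280
RPN > 77: FM-1 (720), FM-2 (96), FM-4 (384), FM-5 (504), FM-6 (240), FM-7 (294), FM-8 (280).
Sum: 720 + 96 + 384 + 504 + 240 + 294 + 280 = 2518.

2518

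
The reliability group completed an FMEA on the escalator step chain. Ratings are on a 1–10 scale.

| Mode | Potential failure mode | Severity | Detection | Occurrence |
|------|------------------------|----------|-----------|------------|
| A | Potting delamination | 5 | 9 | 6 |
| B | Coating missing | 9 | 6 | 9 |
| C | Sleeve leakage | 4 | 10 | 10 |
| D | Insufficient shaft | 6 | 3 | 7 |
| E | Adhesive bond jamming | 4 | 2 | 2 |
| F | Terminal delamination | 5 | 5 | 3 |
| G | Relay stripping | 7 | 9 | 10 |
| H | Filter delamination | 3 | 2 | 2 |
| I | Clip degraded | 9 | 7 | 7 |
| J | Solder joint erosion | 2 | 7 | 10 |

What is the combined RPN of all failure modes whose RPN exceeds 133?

RPN = Severity × Occurrence × Detection:
  A: 5 × 6 × 9 = 270
  B: 9 × 9 × 6 = 486
  C: 4 × 10 × 10 = 400
  D: 6 × 7 × 3 = 126
  E: 4 × 2 × 2 = 16
  F: 5 × 3 × 5 = 75
  G: 7 × 10 × 9 = 630
  H: 3 × 2 × 2 = 12
  I: 9 × 7 × 7 = 441
  J: 2 × 10 × 7 = 140
RPN > 133: A (270), B (486), C (400), G (630), I (441), J (140).
Sum: 270 + 486 + 400 + 630 + 441 + 140 = 2367.

2367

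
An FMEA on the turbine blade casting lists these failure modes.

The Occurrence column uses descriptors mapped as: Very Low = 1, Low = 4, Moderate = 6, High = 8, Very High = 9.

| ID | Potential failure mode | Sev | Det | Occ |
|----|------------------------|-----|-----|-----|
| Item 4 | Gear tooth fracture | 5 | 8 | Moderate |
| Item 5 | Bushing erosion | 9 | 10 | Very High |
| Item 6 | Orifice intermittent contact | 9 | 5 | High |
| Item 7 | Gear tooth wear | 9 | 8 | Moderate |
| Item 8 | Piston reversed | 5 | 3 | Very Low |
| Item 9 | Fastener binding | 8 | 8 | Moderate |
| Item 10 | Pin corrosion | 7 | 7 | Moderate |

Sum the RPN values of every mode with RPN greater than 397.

1242

RPN = Severity × Occurrence × Detection:
  Item 4: 5 × 6 × 8 = 240
  Item 5: 9 × 9 × 10 = 810
  Item 6: 9 × 8 × 5 = 360
  Item 7: 9 × 6 × 8 = 432
  Item 8: 5 × 1 × 3 = 15
  Item 9: 8 × 6 × 8 = 384
  Item 10: 7 × 6 × 7 = 294
RPN > 397: Item 5 (810), Item 7 (432).
Sum: 810 + 432 = 1242.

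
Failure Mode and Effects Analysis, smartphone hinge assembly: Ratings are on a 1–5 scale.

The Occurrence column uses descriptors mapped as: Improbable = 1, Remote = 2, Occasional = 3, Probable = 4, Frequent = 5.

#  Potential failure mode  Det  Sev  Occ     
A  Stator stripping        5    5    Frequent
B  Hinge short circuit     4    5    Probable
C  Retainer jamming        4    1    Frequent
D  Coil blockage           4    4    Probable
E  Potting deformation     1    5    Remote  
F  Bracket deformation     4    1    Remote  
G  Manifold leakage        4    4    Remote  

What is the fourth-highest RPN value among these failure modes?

RPN = Severity × Occurrence × Detection:
  A: 5 × 5 × 5 = 125
  B: 5 × 4 × 4 = 80
  C: 1 × 5 × 4 = 20
  D: 4 × 4 × 4 = 64
  E: 5 × 2 × 1 = 10
  F: 1 × 2 × 4 = 8
  G: 4 × 2 × 4 = 32
Sorted descending: 125, 80, 64, 32, 20, 10, 8.
The fourth-highest RPN is 32 (G).

32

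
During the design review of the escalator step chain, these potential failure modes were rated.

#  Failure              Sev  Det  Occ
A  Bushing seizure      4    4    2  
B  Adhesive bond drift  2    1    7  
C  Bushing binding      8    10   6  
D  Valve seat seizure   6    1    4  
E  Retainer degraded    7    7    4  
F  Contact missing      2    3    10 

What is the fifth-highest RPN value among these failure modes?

24

RPN = Severity × Occurrence × Detection:
  A: 4 × 2 × 4 = 32
  B: 2 × 7 × 1 = 14
  C: 8 × 6 × 10 = 480
  D: 6 × 4 × 1 = 24
  E: 7 × 4 × 7 = 196
  F: 2 × 10 × 3 = 60
Sorted descending: 480, 196, 60, 32, 24, 14.
The fifth-highest RPN is 24 (D).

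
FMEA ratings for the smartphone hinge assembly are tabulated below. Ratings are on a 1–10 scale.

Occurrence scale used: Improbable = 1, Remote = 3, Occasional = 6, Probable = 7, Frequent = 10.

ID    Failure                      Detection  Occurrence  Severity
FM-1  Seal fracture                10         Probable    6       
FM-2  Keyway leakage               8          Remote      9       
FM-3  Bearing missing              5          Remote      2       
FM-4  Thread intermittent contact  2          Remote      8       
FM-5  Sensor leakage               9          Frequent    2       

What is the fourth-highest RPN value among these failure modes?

RPN = Severity × Occurrence × Detection:
  FM-1: 6 × 7 × 10 = 420
  FM-2: 9 × 3 × 8 = 216
  FM-3: 2 × 3 × 5 = 30
  FM-4: 8 × 3 × 2 = 48
  FM-5: 2 × 10 × 9 = 180
Sorted descending: 420, 216, 180, 48, 30.
The fourth-highest RPN is 48 (FM-4).

48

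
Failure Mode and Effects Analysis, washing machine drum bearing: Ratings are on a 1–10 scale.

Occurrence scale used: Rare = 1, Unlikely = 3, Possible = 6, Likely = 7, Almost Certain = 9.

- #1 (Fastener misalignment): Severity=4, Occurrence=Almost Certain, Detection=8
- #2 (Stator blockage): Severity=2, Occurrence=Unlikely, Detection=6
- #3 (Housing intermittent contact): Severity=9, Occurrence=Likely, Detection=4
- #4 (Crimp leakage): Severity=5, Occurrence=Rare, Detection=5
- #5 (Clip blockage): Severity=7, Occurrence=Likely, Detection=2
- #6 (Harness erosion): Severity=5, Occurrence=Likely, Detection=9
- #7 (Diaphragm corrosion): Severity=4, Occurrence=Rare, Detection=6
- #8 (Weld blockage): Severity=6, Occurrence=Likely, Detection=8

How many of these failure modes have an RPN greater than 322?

1

RPN = Severity × Occurrence × Detection:
  #1: 4 × 9 × 8 = 288
  #2: 2 × 3 × 6 = 36
  #3: 9 × 7 × 4 = 252
  #4: 5 × 1 × 5 = 25
  #5: 7 × 7 × 2 = 98
  #6: 5 × 7 × 9 = 315
  #7: 4 × 1 × 6 = 24
  #8: 6 × 7 × 8 = 336
Modes with RPN > 322: #8 (336) → 1.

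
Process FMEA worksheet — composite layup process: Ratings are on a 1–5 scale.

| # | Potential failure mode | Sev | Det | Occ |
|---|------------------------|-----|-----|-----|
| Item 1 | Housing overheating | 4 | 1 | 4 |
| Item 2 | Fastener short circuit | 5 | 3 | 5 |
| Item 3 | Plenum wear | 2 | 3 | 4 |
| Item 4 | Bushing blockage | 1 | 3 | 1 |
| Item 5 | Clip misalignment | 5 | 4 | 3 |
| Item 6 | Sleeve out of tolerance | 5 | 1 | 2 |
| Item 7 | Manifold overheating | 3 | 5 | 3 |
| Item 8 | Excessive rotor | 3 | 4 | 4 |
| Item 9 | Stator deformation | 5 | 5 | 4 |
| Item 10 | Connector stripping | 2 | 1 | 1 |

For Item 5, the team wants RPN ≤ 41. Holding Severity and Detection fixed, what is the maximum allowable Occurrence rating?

2

Item 5: S=5, O=3, D=4 → current RPN = 60.
Fixed product = 20. Need 20 × O ≤ 41, so O ≤ 41/20 = 2.05.
Maximum integer Occurrence rating = 2 (gives RPN 40; O=3 would give 60 > 41).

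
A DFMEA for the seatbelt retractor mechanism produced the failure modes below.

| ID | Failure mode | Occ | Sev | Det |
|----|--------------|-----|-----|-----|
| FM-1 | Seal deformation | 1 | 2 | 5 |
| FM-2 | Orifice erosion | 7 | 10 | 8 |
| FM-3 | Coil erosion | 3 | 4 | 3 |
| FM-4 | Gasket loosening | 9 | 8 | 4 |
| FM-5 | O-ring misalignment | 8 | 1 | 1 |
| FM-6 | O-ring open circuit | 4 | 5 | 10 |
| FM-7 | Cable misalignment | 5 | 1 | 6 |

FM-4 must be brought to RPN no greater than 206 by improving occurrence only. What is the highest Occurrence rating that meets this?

FM-4: S=8, O=9, D=4 → current RPN = 288.
Fixed product = 32. Need 32 × O ≤ 206, so O ≤ 206/32 = 6.44.
Maximum integer Occurrence rating = 6 (gives RPN 192; O=7 would give 224 > 206).

6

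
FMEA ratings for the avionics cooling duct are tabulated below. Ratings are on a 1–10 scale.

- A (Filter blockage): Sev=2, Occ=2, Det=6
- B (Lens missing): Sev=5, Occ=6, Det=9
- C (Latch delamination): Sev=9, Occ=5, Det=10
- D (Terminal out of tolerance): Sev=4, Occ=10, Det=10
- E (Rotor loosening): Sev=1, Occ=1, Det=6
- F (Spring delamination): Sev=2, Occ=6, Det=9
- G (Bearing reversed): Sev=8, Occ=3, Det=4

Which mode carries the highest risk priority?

RPN = Severity × Occurrence × Detection:
  A: 2 × 2 × 6 = 24
  B: 5 × 6 × 9 = 270
  C: 9 × 5 × 10 = 450
  D: 4 × 10 × 10 = 400
  E: 1 × 1 × 6 = 6
  F: 2 × 6 × 9 = 108
  G: 8 × 3 × 4 = 96
Highest RPN is 450 → C.

C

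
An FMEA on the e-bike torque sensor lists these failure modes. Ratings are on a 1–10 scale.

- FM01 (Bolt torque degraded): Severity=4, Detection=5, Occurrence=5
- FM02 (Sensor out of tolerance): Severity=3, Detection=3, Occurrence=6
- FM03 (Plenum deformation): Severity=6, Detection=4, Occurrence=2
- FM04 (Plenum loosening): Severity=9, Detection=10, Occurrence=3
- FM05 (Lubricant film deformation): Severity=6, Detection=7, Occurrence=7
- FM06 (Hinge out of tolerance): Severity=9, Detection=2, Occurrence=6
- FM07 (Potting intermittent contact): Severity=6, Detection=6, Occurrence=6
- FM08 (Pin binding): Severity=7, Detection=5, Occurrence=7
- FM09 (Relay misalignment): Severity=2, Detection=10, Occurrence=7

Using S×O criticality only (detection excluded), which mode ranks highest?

FM06

Criticality = Severity × Occurrence:
  FM01: 4 × 5 = 20
  FM02: 3 × 6 = 18
  FM03: 6 × 2 = 12
  FM04: 9 × 3 = 27
  FM05: 6 × 7 = 42
  FM06: 9 × 6 = 54
  FM07: 6 × 6 = 36
  FM08: 7 × 7 = 49
  FM09: 2 × 7 = 14
Highest criticality is 54 → FM06.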